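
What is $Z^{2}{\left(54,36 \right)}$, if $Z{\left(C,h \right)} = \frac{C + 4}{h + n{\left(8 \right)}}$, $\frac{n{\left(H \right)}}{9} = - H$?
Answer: $\frac{841}{324} \approx 2.5957$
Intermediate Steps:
$n{\left(H \right)} = - 9 H$ ($n{\left(H \right)} = 9 \left(- H\right) = - 9 H$)
$Z{\left(C,h \right)} = \frac{4 + C}{-72 + h}$ ($Z{\left(C,h \right)} = \frac{C + 4}{h - 72} = \frac{4 + C}{h - 72} = \frac{4 + C}{-72 + h}$)
$Z^{2}{\left(54,36 \right)} = \left(\frac{4 + 54}{-72 + 36}\right)^{2} = \left(\frac{1}{-36} \cdot 58\right)^{2} = \left(\left(- \frac{1}{36}\right) 58\right)^{2} = \left(- \frac{29}{18}\right)^{2} = \frac{841}{324}$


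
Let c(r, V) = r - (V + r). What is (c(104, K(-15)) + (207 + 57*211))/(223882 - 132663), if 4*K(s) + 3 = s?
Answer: 24477/182438 ≈ 0.13417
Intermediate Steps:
K(s) = -3/4 + s/4
c(r, V) = -V (c(r, V) = r + (-V - r) = -V)
(c(104, K(-15)) + (207 + 57*211))/(223882 - 132663) = (-(-3/4 + (1/4)*(-15)) + (207 + 57*211))/(223882 - 132663) = (-(-3/4 - 15/4) + (207 + 12027))/91219 = (-1*(-9/2) + 12234)*(1/91219) = (9/2 + 12234)*(1/91219) = (24477/2)*(1/91219) = 24477/182438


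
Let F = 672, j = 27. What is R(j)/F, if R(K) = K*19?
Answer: 171/224 ≈ 0.76339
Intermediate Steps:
R(K) = 19*K
R(j)/F = (19*27)/672 = 513*(1/672) = 171/224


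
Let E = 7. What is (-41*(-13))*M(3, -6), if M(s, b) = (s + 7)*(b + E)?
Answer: 5330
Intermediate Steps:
M(s, b) = (7 + b)*(7 + s) (M(s, b) = (s + 7)*(b + 7) = (7 + s)*(7 + b) = (7 + b)*(7 + s))
(-41*(-13))*M(3, -6) = (-41*(-13))*(49 + 7*(-6) + 7*3 - 6*3) = 533*(49 - 42 + 21 - 18) = 533*10 = 5330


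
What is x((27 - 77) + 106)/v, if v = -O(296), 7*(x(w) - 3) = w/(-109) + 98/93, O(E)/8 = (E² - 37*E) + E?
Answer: -31193/6241148160 ≈ -4.9980e-6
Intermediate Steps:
O(E) = -288*E + 8*E² (O(E) = 8*((E² - 37*E) + E) = 8*(E² - 36*E) = -288*E + 8*E²)
x(w) = 293/93 - w/763 (x(w) = 3 + (w/(-109) + 98/93)/7 = 3 + (w*(-1/109) + 98*(1/93))/7 = 3 + (-w/109 + 98/93)/7 = 3 + (98/93 - w/109)/7 = 3 + (14/93 - w/763) = 293/93 - w/763)
v = -615680 (v = -8*296*(-36 + 296) = -8*296*260 = -1*615680 = -615680)
x((27 - 77) + 106)/v = (293/93 - ((27 - 77) + 106)/763)/(-615680) = (293/93 - (-50 + 106)/763)*(-1/615680) = (293/93 - 1/763*56)*(-1/615680) = (293/93 - 8/109)*(-1/615680) = (31193/10137)*(-1/615680) = -31193/6241148160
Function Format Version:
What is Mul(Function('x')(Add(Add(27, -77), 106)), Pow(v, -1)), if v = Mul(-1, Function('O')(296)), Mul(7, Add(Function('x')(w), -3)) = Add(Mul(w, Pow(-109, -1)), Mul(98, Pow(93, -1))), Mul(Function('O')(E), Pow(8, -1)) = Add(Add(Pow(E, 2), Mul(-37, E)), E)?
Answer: Rational(-31193, 6241148160) ≈ -4.9980e-6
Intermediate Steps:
Function('O')(E) = Add(Mul(-288, E), Mul(8, Pow(E, 2))) (Function('O')(E) = Mul(8, Add(Add(Pow(E, 2), Mul(-37, E)), E)) = Mul(8, Add(Pow(E, 2), Mul(-36, E))) = Add(Mul(-288, E), Mul(8, Pow(E, 2))))
Function('x')(w) = Add(Rational(293, 93), Mul(Rational(-1, 763), w)) (Function('x')(w) = Add(3, Mul(Rational(1, 7), Add(Mul(w, Pow(-109, -1)), Mul(98, Pow(93, -1))))) = Add(3, Mul(Rational(1, 7), Add(Mul(w, Rational(-1, 109)), Mul(98, Rational(1, 93))))) = Add(3, Mul(Rational(1, 7), Add(Mul(Rational(-1, 109), w), Rational(98, 93)))) = Add(3, Mul(Rational(1, 7), Add(Rational(98, 93), Mul(Rational(-1, 109), w)))) = Add(3, Add(Rational(14, 93), Mul(Rational(-1, 763), w))) = Add(Rational(293, 93), Mul(Rational(-1, 763), w)))
v = -615680 (v = Mul(-1, Mul(8, 296, Add(-36, 296))) = Mul(-1, Mul(8, 296, 260)) = Mul(-1, 615680) = -615680)
Mul(Function('x')(Add(Add(27, -77), 106)), Pow(v, -1)) = Mul(Add(Rational(293, 93), Mul(Rational(-1, 763), Add(Add(27, -77), 106))), Pow(-615680, -1)) = Mul(Add(Rational(293, 93), Mul(Rational(-1, 763), Add(-50, 106))), Rational(-1, 615680)) = Mul(Add(Rational(293, 93), Mul(Rational(-1, 763), 56)), Rational(-1, 615680)) = Mul(Add(Rational(293, 93), Rational(-8, 109)), Rational(-1, 615680)) = Mul(Rational(31193, 10137), Rational(-1, 615680)) = Rational(-31193, 6241148160)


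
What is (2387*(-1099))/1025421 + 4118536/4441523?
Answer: -7428271722043/4554430956183 ≈ -1.6310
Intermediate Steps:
(2387*(-1099))/1025421 + 4118536/4441523 = -2623313*1/1025421 + 4118536*(1/4441523) = -2623313/1025421 + 4118536/4441523 = -7428271722043/4554430956183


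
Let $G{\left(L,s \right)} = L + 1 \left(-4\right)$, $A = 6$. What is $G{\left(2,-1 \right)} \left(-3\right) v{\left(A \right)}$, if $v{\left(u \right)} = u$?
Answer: $36$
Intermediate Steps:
$G{\left(L,s \right)} = -4 + L$ ($G{\left(L,s \right)} = L - 4 = -4 + L$)
$G{\left(2,-1 \right)} \left(-3\right) v{\left(A \right)} = \left(-4 + 2\right) \left(-3\right) 6 = \left(-2\right) \left(-3\right) 6 = 6 \cdot 6 = 36$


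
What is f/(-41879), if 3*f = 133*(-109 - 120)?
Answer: 30457/125637 ≈ 0.24242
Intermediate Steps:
f = -30457/3 (f = (133*(-109 - 120))/3 = (133*(-229))/3 = (1/3)*(-30457) = -30457/3 ≈ -10152.)
f/(-41879) = -30457/3/(-41879) = -30457/3*(-1/41879) = 30457/125637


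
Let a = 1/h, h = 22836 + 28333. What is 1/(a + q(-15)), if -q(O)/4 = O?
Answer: 51169/3070141 ≈ 0.016667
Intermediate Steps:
h = 51169
q(O) = -4*O
a = 1/51169 ≈ 1.9543e-5
1/(a + q(-15)) = 1/(1/51169 - 4*(-15)) = 1/(1/51169 + 60) = 1/(3070141/51169) = 51169/3070141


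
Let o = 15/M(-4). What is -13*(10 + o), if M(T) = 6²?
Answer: -1625/12 ≈ -135.42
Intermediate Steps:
M(T) = 36
o = 5/12 (o = 15/36 = 15*(1/36) = 5/12 ≈ 0.41667)
-13*(10 + o) = -13*(10 + 5/12) = -13*125/12 = -1625/12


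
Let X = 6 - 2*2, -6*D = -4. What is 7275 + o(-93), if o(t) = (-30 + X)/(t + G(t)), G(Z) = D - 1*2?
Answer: 2058909/283 ≈ 7275.3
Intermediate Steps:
D = ⅔ (D = -⅙*(-4) = ⅔ ≈ 0.66667)
X = 2 (X = 6 - 4 = 2)
G(Z) = -4/3 (G(Z) = ⅔ - 1*2 = ⅔ - 2 = -4/3)
o(t) = -28/(-4/3 + t) (o(t) = (-30 + 2)/(t - 4/3) = -28/(-4/3 + t))
7275 + o(-93) = 7275 - 84/(-4 + 3*(-93)) = 7275 - 84/(-4 - 279) = 7275 - 84/(-283) = 7275 - 84*(-1/283) = 7275 + 84/283 = 2058909/283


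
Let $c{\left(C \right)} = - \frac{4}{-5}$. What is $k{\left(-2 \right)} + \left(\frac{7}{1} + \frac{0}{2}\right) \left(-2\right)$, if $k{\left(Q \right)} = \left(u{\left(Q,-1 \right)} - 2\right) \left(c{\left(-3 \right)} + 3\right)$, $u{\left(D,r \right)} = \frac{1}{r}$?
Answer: $- \frac{127}{5} \approx -25.4$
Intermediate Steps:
$c{\left(C \right)} = \frac{4}{5}$ ($c{\left(C \right)} = \left(-4\right) \left(- \frac{1}{5}\right) = \frac{4}{5}$)
$k{\left(Q \right)} = - \frac{57}{5}$ ($k{\left(Q \right)} = \left(\frac{1}{-1} - 2\right) \left(\frac{4}{5} + 3\right) = \left(-1 - 2\right) \frac{19}{5} = \left(-3\right) \frac{19}{5} = - \frac{57}{5}$)
$k{\left(-2 \right)} + \left(\frac{7}{1} + \frac{0}{2}\right) \left(-2\right) = - \frac{57}{5} + \left(\frac{7}{1} + \frac{0}{2}\right) \left(-2\right) = - \frac{57}{5} + \left(7 \cdot 1 + 0 \cdot \frac{1}{2}\right) \left(-2\right) = - \frac{57}{5} + \left(7 + 0\right) \left(-2\right) = - \frac{57}{5} + 7 \left(-2\right) = - \frac{57}{5} - 14 = - \frac{127}{5}$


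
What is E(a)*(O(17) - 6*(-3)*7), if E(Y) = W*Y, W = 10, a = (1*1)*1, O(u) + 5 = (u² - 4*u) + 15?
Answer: 3570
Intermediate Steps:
O(u) = 10 + u² - 4*u (O(u) = -5 + ((u² - 4*u) + 15) = -5 + (15 + u² - 4*u) = 10 + u² - 4*u)
a = 1 (a = 1*1 = 1)
E(Y) = 10*Y
E(a)*(O(17) - 6*(-3)*7) = (10*1)*((10 + 17² - 4*17) - 6*(-3)*7) = 10*((10 + 289 - 68) + 18*7) = 10*(231 + 126) = 10*357 = 3570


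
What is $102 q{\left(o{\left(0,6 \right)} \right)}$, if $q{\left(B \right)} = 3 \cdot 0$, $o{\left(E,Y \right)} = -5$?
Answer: $0$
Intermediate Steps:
$q{\left(B \right)} = 0$
$102 q{\left(o{\left(0,6 \right)} \right)} = 102 \cdot 0 = 0$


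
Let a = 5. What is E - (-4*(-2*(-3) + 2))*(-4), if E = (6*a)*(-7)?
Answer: -338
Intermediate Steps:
E = -210 (E = (6*5)*(-7) = 30*(-7) = -210)
E - (-4*(-2*(-3) + 2))*(-4) = -210 - (-4*(-2*(-3) + 2))*(-4) = -210 - (-4*(6 + 2))*(-4) = -210 - (-4*8)*(-4) = -210 - (-32)*(-4) = -210 - 1*128 = -210 - 128 = -338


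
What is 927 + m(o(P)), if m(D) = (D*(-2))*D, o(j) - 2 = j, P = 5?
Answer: 829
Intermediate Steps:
o(j) = 2 + j
m(D) = -2*D² (m(D) = (-2*D)*D = -2*D²)
927 + m(o(P)) = 927 - 2*(2 + 5)² = 927 - 2*7² = 927 - 2*49 = 927 - 98 = 829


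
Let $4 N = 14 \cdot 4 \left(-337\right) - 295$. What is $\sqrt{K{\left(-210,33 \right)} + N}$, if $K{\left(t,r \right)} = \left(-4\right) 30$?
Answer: $\frac{3 i \sqrt{2183}}{2} \approx 70.084 i$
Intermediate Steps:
$K{\left(t,r \right)} = -120$
$N = - \frac{19167}{4}$ ($N = \frac{14 \cdot 4 \left(-337\right) - 295}{4} = \frac{56 \left(-337\right) - 295}{4} = \frac{-18872 - 295}{4} = \frac{1}{4} \left(-19167\right) = - \frac{19167}{4} \approx -4791.8$)
$\sqrt{K{\left(-210,33 \right)} + N} = \sqrt{-120 - \frac{19167}{4}} = \sqrt{- \frac{19647}{4}} = \frac{3 i \sqrt{2183}}{2}$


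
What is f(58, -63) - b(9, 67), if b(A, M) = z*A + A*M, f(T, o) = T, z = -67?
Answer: 58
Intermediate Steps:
b(A, M) = -67*A + A*M
f(58, -63) - b(9, 67) = 58 - 9*(-67 + 67) = 58 - 9*0 = 58 - 1*0 = 58 + 0 = 58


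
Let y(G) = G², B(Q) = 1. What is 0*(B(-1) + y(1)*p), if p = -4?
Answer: 0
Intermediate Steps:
0*(B(-1) + y(1)*p) = 0*(1 + 1²*(-4)) = 0*(1 + 1*(-4)) = 0*(1 - 4) = 0*(-3) = 0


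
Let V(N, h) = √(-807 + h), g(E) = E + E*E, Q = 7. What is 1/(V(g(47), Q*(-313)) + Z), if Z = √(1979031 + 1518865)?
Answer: 1/(2*√874474 + I*√2998) ≈ 0.00053423 - 1.564e-5*I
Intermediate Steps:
g(E) = E + E²
Z = 2*√874474 (Z = √3497896 = 2*√874474 ≈ 1870.3)
1/(V(g(47), Q*(-313)) + Z) = 1/(√(-807 + 7*(-313)) + 2*√874474) = 1/(√(-807 - 2191) + 2*√874474) = 1/(√(-2998) + 2*√874474) = 1/(I*√2998 + 2*√874474) = 1/(2*√874474 + I*√2998)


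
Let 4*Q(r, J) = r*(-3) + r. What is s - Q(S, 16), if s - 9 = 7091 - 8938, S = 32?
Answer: -1822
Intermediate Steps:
Q(r, J) = -r/2 (Q(r, J) = (r*(-3) + r)/4 = (-3*r + r)/4 = (-2*r)/4 = -r/2)
s = -1838 (s = 9 + (7091 - 8938) = 9 - 1847 = -1838)
s - Q(S, 16) = -1838 - (-1)*32/2 = -1838 - 1*(-16) = -1838 + 16 = -1822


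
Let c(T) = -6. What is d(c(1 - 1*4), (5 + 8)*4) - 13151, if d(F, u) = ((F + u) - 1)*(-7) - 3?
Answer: -13469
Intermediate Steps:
d(F, u) = 4 - 7*F - 7*u (d(F, u) = (-1 + F + u)*(-7) - 3 = (7 - 7*F - 7*u) - 3 = 4 - 7*F - 7*u)
d(c(1 - 1*4), (5 + 8)*4) - 13151 = (4 - 7*(-6) - 7*(5 + 8)*4) - 13151 = (4 + 42 - 91*4) - 13151 = (4 + 42 - 7*52) - 13151 = (4 + 42 - 364) - 13151 = -318 - 13151 = -13469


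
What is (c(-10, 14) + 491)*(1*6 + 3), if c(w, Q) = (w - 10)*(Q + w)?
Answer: 3699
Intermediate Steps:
c(w, Q) = (-10 + w)*(Q + w)
(c(-10, 14) + 491)*(1*6 + 3) = (((-10)**2 - 10*14 - 10*(-10) + 14*(-10)) + 491)*(1*6 + 3) = ((100 - 140 + 100 - 140) + 491)*(6 + 3) = (-80 + 491)*9 = 411*9 = 3699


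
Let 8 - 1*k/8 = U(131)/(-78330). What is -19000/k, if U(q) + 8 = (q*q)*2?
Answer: -4429375/15737 ≈ -281.46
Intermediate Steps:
U(q) = -8 + 2*q² (U(q) = -8 + (q*q)*2 = -8 + q²*2 = -8 + 2*q²)
k = 125896/1865 (k = 64 - 8*(-8 + 2*131²)/(-78330) = 64 - 8*(-8 + 2*17161)*(-1)/78330 = 64 - 8*(-8 + 34322)*(-1)/78330 = 64 - 274512*(-1)/78330 = 64 - 8*(-817/1865) = 64 + 6536/1865 = 125896/1865 ≈ 67.505)
-19000/k = -19000/125896/1865 = -19000*1865/125896 = -4429375/15737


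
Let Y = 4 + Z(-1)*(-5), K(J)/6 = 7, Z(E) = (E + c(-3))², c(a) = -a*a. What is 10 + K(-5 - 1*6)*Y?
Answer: -20822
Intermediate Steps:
c(a) = -a²
Z(E) = (-9 + E)² (Z(E) = (E - 1*(-3)²)² = (E - 1*9)² = (E - 9)² = (-9 + E)²)
K(J) = 42 (K(J) = 6*7 = 42)
Y = -496 (Y = 4 + (-9 - 1)²*(-5) = 4 + (-10)²*(-5) = 4 + 100*(-5) = 4 - 500 = -496)
10 + K(-5 - 1*6)*Y = 10 + 42*(-496) = 10 - 20832 = -20822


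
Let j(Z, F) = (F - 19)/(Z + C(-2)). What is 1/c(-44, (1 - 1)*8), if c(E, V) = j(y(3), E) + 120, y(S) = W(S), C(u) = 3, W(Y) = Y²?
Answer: 4/459 ≈ 0.0087146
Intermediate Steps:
y(S) = S²
j(Z, F) = (-19 + F)/(3 + Z) (j(Z, F) = (F - 19)/(Z + 3) = (-19 + F)/(3 + Z))
c(E, V) = 1421/12 + E/12 (c(E, V) = (-19 + E)/(3 + 3²) + 120 = (-19 + E)/(3 + 9) + 120 = (-19 + E)/12 + 120 = (-19/12 + E/12) + 120 = 1421/12 + E/12)
1/c(-44, (1 - 1)*8) = 1/(1421/12 + (1/12)*(-44)) = 1/(1421/12 - 11/3) = 1/(459/4) = 4/459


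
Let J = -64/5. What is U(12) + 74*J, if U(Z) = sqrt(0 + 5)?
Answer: -4736/5 + sqrt(5) ≈ -944.96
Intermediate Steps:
U(Z) = sqrt(5)
J = -64/5 (J = -64*1/5 = -64/5 ≈ -12.800)
U(12) + 74*J = sqrt(5) + 74*(-64/5) = sqrt(5) - 4736/5 = -4736/5 + sqrt(5)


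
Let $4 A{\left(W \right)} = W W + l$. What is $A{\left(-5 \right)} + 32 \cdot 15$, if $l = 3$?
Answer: $487$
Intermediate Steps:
$A{\left(W \right)} = \frac{3}{4} + \frac{W^{2}}{4}$ ($A{\left(W \right)} = \frac{W W + 3}{4} = \frac{W^{2} + 3}{4} = \frac{3 + W^{2}}{4} = \frac{3}{4} + \frac{W^{2}}{4}$)
$A{\left(-5 \right)} + 32 \cdot 15 = \left(\frac{3}{4} + \frac{\left(-5\right)^{2}}{4}\right) + 32 \cdot 15 = \left(\frac{3}{4} + \frac{1}{4} \cdot 25\right) + 480 = \left(\frac{3}{4} + \frac{25}{4}\right) + 480 = 7 + 480 = 487$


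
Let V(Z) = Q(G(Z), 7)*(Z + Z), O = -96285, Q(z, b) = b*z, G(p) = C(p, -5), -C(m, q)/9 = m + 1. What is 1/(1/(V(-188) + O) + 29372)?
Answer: 4525941/132935939051 ≈ 3.4046e-5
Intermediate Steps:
C(m, q) = -9 - 9*m (C(m, q) = -9*(m + 1) = -9*(1 + m) = -9 - 9*m)
G(p) = -9 - 9*p
V(Z) = 2*Z*(-63 - 63*Z) (V(Z) = (7*(-9 - 9*Z))*(Z + Z) = (-63 - 63*Z)*(2*Z) = 2*Z*(-63 - 63*Z))
1/(1/(V(-188) + O) + 29372) = 1/(1/(-126*(-188)*(1 - 188) - 96285) + 29372) = 1/(1/(-126*(-188)*(-187) - 96285) + 29372) = 1/(1/(-4429656 - 96285) + 29372) = 1/(1/(-4525941) + 29372) = 1/(-1/4525941 + 29372) = 1/(132935939051/4525941) = 4525941/132935939051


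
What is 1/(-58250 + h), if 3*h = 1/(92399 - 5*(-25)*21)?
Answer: -285072/16605443999 ≈ -1.7167e-5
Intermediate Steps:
h = 1/285072 (h = 1/(3*(92399 - 5*(-25)*21)) = 1/(3*(92399 + 125*21)) = 1/(3*(92399 + 2625)) = (⅓)/95024 = (⅓)*(1/95024) = 1/285072 ≈ 3.5079e-6)
1/(-58250 + h) = 1/(-58250 + 1/285072) = 1/(-16605443999/285072) = -285072/16605443999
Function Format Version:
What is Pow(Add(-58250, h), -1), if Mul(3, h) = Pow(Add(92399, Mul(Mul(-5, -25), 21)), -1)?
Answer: Rational(-285072, 16605443999) ≈ -1.7167e-5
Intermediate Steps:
h = Rational(1, 285072) (h = Mul(Rational(1, 3), Pow(Add(92399, Mul(Mul(-5, -25), 21)), -1)) = Mul(Rational(1, 3), Pow(Add(92399, Mul(125, 21)), -1)) = Mul(Rational(1, 3), Pow(Add(92399, 2625), -1)) = Mul(Rational(1, 3), Pow(95024, -1)) = Mul(Rational(1, 3), Rational(1, 95024)) = Rational(1, 285072) ≈ 3.5079e-6)
Pow(Add(-58250, h), -1) = Pow(Add(-58250, Rational(1, 285072)), -1) = Pow(Rational(-16605443999, 285072), -1) = Rational(-285072, 16605443999)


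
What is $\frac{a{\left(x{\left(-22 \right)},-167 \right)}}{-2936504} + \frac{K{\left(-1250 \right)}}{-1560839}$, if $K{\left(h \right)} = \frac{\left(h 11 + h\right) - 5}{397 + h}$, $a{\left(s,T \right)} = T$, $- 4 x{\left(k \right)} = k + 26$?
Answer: $\frac{178280833869}{3909648701728168} \approx 4.56 \cdot 10^{-5}$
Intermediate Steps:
$x{\left(k \right)} = - \frac{13}{2} - \frac{k}{4}$ ($x{\left(k \right)} = - \frac{k + 26}{4} = - \frac{26 + k}{4} = - \frac{13}{2} - \frac{k}{4}$)
$K{\left(h \right)} = \frac{-5 + 12 h}{397 + h}$ ($K{\left(h \right)} = \frac{\left(11 h + h\right) - 5}{397 + h} = \frac{12 h - 5}{397 + h} = \frac{-5 + 12 h}{397 + h}$)
$\frac{a{\left(x{\left(-22 \right)},-167 \right)}}{-2936504} + \frac{K{\left(-1250 \right)}}{-1560839} = - \frac{167}{-2936504} + \frac{\frac{1}{397 - 1250} \left(-5 + 12 \left(-1250\right)\right)}{-1560839} = \left(-167\right) \left(- \frac{1}{2936504}\right) + \frac{-5 - 15000}{-853} \left(- \frac{1}{1560839}\right) = \frac{167}{2936504} + \left(- \frac{1}{853}\right) \left(-15005\right) \left(- \frac{1}{1560839}\right) = \frac{167}{2936504} + \frac{15005}{853} \left(- \frac{1}{1560839}\right) = \frac{167}{2936504} - \frac{15005}{1331395667} = \frac{178280833869}{3909648701728168}$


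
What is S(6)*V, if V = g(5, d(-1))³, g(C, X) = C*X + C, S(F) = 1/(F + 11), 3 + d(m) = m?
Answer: -3375/17 ≈ -198.53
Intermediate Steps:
d(m) = -3 + m
S(F) = 1/(11 + F)
g(C, X) = C + C*X
V = -3375 (V = (5*(1 + (-3 - 1)))³ = (5*(1 - 4))³ = (5*(-3))³ = (-15)³ = -3375)
S(6)*V = -3375/(11 + 6) = -3375/17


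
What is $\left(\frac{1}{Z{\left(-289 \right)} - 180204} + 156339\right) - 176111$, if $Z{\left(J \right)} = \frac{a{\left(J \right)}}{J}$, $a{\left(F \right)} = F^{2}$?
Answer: $- \frac{3568707597}{180493} \approx -19772.0$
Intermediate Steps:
$Z{\left(J \right)} = J$ ($Z{\left(J \right)} = \frac{J^{2}}{J} = J$)
$\left(\frac{1}{Z{\left(-289 \right)} - 180204} + 156339\right) - 176111 = \left(\frac{1}{-289 - 180204} + 156339\right) - 176111 = \left(\frac{1}{-180493} + 156339\right) - 176111 = \left(- \frac{1}{180493} + 156339\right) - 176111 = \frac{28218095126}{180493} - 176111 = - \frac{3568707597}{180493}$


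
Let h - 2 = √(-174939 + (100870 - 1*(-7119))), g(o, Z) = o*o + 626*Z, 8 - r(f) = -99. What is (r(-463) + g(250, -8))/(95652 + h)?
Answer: 211906721/351913641 - 287995*I*√2678/9149754666 ≈ 0.60216 - 0.0016288*I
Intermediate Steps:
r(f) = 107 (r(f) = 8 - 1*(-99) = 8 + 99 = 107)
g(o, Z) = o² + 626*Z
h = 2 + 5*I*√2678 (h = 2 + √(-174939 + (100870 - 1*(-7119))) = 2 + √(-174939 + (100870 + 7119)) = 2 + √(-174939 + 107989) = 2 + √(-66950) = 2 + 5*I*√2678 ≈ 2.0 + 258.75*I)
(r(-463) + g(250, -8))/(95652 + h) = (107 + (250² + 626*(-8)))/(95652 + (2 + 5*I*√2678)) = (107 + (62500 - 5008))/(95654 + 5*I*√2678) = (107 + 57492)/(95654 + 5*I*√2678) = 57599/(95654 + 5*I*√2678)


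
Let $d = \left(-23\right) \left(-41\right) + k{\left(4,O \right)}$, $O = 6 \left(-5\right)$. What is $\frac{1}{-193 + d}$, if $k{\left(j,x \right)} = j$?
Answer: $\frac{1}{754} \approx 0.0013263$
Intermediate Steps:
$O = -30$
$d = 947$ ($d = \left(-23\right) \left(-41\right) + 4 = 943 + 4 = 947$)
$\frac{1}{-193 + d} = \frac{1}{-193 + 947} = \frac{1}{754}$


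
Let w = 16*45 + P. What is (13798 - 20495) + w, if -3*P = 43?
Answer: -17974/3 ≈ -5991.3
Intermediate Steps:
P = -43/3 (P = -⅓*43 = -43/3 ≈ -14.333)
w = 2117/3 (w = 16*45 - 43/3 = 720 - 43/3 = 2117/3 ≈ 705.67)
(13798 - 20495) + w = (13798 - 20495) + 2117/3 = -6697 + 2117/3 = -17974/3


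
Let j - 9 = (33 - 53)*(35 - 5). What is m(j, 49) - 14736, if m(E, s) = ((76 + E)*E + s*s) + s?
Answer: 292079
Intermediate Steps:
j = -591 (j = 9 + (33 - 53)*(35 - 5) = 9 - 20*30 = 9 - 600 = -591)
m(E, s) = s + s² + E*(76 + E) (m(E, s) = (E*(76 + E) + s²) + s = (s² + E*(76 + E)) + s = s + s² + E*(76 + E))
m(j, 49) - 14736 = (49 + (-591)² + 49² + 76*(-591)) - 14736 = (49 + 349281 + 2401 - 44916) - 14736 = 306815 - 14736 = 292079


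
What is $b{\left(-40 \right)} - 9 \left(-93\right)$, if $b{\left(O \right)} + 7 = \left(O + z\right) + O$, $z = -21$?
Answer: $729$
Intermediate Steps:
$b{\left(O \right)} = -28 + 2 O$ ($b{\left(O \right)} = -7 + \left(\left(O - 21\right) + O\right) = -7 + \left(\left(-21 + O\right) + O\right) = -7 + \left(-21 + 2 O\right) = -28 + 2 O$)
$b{\left(-40 \right)} - 9 \left(-93\right) = \left(-28 + 2 \left(-40\right)\right) - 9 \left(-93\right) = \left(-28 - 80\right) - -837 = -108 + 837 = 729$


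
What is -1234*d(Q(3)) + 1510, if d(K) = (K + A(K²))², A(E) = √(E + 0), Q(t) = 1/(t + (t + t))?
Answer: 117374/81 ≈ 1449.1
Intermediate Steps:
Q(t) = 1/(3*t) (Q(t) = 1/(t + 2*t) = 1/(3*t))
A(E) = √E
d(K) = (K + √(K²))²
-1234*d(Q(3)) + 1510 = -1234*((⅓)/3 + √(((⅓)/3)²))² + 1510 = -1234*((⅓)*(⅓) + √(((⅓)*(⅓))²))² + 1510 = -1234*(⅑ + √((⅑)²))² + 1510 = -1234*(⅑ + √(1/81))² + 1510 = -1234*(⅑ + ⅑)² + 1510 = -1234*(2/9)² + 1510 = -1234*4/81 + 1510 = -4936/81 + 1510 = 117374/81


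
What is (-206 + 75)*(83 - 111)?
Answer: 3668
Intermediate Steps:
(-206 + 75)*(83 - 111) = -131*(-28) = 3668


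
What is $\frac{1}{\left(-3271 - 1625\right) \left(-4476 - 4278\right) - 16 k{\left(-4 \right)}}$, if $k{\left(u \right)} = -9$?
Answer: $\frac{1}{42859728} \approx 2.3332 \cdot 10^{-8}$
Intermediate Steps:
$\frac{1}{\left(-3271 - 1625\right) \left(-4476 - 4278\right) - 16 k{\left(-4 \right)}} = \frac{1}{\left(-3271 - 1625\right) \left(-4476 - 4278\right) - -144} = \frac{1}{\left(-4896\right) \left(-8754\right) + 144} = \frac{1}{42859584 + 144} = \frac{1}{42859728}$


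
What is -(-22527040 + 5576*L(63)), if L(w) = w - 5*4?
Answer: 22287272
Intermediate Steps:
L(w) = -20 + w (L(w) = w - 20 = -20 + w)
-(-22527040 + 5576*L(63)) = -5576/(1/(-4040 + (-20 + 63))) = -5576/(1/(-4040 + 43)) = -5576/(1/(-3997)) = -5576/(-1/3997) = -5576*(-3997) = 22287272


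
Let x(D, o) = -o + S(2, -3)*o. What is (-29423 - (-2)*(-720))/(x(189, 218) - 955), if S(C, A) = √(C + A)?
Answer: 36202299/1423453 + 6728134*I/1423453 ≈ 25.433 + 4.7266*I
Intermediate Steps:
S(C, A) = √(A + C)
x(D, o) = -o + I*o (x(D, o) = -o + √(-3 + 2)*o = -o + √(-1)*o = -o + I*o)
(-29423 - (-2)*(-720))/(x(189, 218) - 955) = (-29423 - (-2)*(-720))/(218*(-1 + I) - 955) = (-29423 - 1*1440)/((-218 + 218*I) - 955) = (-29423 - 1440)/(-1173 + 218*I) = -30863*(-1173 - 218*I)/1423453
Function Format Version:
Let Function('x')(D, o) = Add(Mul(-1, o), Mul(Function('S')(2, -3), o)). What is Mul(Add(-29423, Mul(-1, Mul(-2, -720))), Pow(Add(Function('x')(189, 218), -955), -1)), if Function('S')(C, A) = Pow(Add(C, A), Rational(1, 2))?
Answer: Add(Rational(36202299, 1423453), Mul(Rational(6728134, 1423453), I)) ≈ Add(25.433, Mul(4.7266, I))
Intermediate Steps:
Function('S')(C, A) = Pow(Add(A, C), Rational(1, 2))
Function('x')(D, o) = Add(Mul(-1, o), Mul(I, o)) (Function('x')(D, o) = Add(Mul(-1, o), Mul(Pow(Add(-3, 2), Rational(1, 2)), o)) = Add(Mul(-1, o), Mul(Pow(-1, Rational(1, 2)), o)) = Add(Mul(-1, o), Mul(I, o)))
Mul(Add(-29423, Mul(-1, Mul(-2, -720))), Pow(Add(Function('x')(189, 218), -955), -1)) = Mul(Add(-29423, Mul(-1, Mul(-2, -720))), Pow(Add(Mul(218, Add(-1, I)), -955), -1)) = Mul(Add(-29423, Mul(-1, 1440)), Pow(Add(Add(-218, Mul(218, I)), -955), -1)) = Mul(Add(-29423, -1440), Pow(Add(-1173, Mul(218, I)), -1)) = Mul(-30863, Mul(Rational(1, 1423453), Add(-1173, Mul(-218, I)))) = Mul(Rational(-30863, 1423453), Add(-1173, Mul(-218, I)))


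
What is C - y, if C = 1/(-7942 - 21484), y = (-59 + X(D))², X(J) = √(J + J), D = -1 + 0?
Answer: -102373055/29426 + 118*I*√2 ≈ -3479.0 + 166.88*I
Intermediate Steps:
D = -1
X(J) = √2*√J (X(J) = √(2*J) = √2*√J)
y = (-59 + I*√2)² (y = (-59 + √2*√(-1))² = (-59 + √2*I)² = (-59 + I*√2)² ≈ 3479.0 - 166.88*I)
C = -1/29426 (C = 1/(-29426) = -1/29426 ≈ -3.3984e-5)
C - y = -1/29426 - (59 - I*√2)²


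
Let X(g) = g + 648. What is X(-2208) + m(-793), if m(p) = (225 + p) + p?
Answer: -2921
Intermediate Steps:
m(p) = 225 + 2*p
X(g) = 648 + g
X(-2208) + m(-793) = (648 - 2208) + (225 + 2*(-793)) = -1560 + (225 - 1586) = -1560 - 1361 = -2921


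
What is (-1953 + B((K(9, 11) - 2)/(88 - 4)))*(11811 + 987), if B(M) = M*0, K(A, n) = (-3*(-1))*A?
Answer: -24994494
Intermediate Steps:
K(A, n) = 3*A
B(M) = 0
(-1953 + B((K(9, 11) - 2)/(88 - 4)))*(11811 + 987) = (-1953 + 0)*(11811 + 987) = -1953*12798 = -24994494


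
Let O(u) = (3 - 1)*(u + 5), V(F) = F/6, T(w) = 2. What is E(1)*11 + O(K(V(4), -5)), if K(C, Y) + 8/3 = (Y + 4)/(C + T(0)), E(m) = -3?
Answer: -349/12 ≈ -29.083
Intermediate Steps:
V(F) = F/6 (V(F) = F*(1/6) = F/6)
K(C, Y) = -8/3 + (4 + Y)/(2 + C) (K(C, Y) = -8/3 + (Y + 4)/(C + 2) = -8/3 + (4 + Y)/(2 + C))
O(u) = 10 + 2*u (O(u) = 2*(5 + u) = 10 + 2*u)
E(1)*11 + O(K(V(4), -5)) = -3*11 + (10 + 2*((-4 - 4*4/3 + 3*(-5))/(3*(2 + (1/6)*4)))) = -33 + (10 + 2*((-4 - 8*2/3 - 15)/(3*(2 + 2/3)))) = -33 + (10 + 2*((-4 - 16/3 - 15)/(3*(8/3)))) = -33 + (10 + 2*((1/3)*(3/8)*(-73/3))) = -33 + (10 + 2*(-73/24)) = -33 + (10 - 73/12) = -33 + 47/12 = -349/12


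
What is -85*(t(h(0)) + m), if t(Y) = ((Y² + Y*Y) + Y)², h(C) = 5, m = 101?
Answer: -265710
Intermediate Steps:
t(Y) = (Y + 2*Y²)² (t(Y) = ((Y² + Y²) + Y)² = (2*Y² + Y)² = (Y + 2*Y²)²)
-85*(t(h(0)) + m) = -85*(5²*(1 + 2*5)² + 101) = -85*(25*(1 + 10)² + 101) = -85*(25*11² + 101) = -85*(25*121 + 101) = -85*(3025 + 101) = -85*3126 = -265710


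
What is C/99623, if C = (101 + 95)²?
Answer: 38416/99623 ≈ 0.38561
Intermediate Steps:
C = 38416 (C = 196² = 38416)
C/99623 = 38416/99623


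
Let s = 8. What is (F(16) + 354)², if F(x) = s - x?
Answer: 119716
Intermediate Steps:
F(x) = 8 - x
(F(16) + 354)² = ((8 - 1*16) + 354)² = ((8 - 16) + 354)² = (-8 + 354)² = 346² = 119716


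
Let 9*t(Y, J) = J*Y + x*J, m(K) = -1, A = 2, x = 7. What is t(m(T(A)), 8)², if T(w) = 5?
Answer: 256/9 ≈ 28.444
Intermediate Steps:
t(Y, J) = 7*J/9 + J*Y/9 (t(Y, J) = (J*Y + 7*J)/9 = (7*J + J*Y)/9 = 7*J/9 + J*Y/9)
t(m(T(A)), 8)² = ((⅑)*8*(7 - 1))² = ((⅑)*8*6)² = (16/3)² = 256/9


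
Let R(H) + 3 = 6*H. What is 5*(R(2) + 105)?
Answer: 570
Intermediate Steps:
R(H) = -3 + 6*H
5*(R(2) + 105) = 5*((-3 + 6*2) + 105) = 5*((-3 + 12) + 105) = 5*(9 + 105) = 5*114 = 570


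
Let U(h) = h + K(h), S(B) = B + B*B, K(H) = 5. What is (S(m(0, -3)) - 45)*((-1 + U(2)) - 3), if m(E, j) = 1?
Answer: -129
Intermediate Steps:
S(B) = B + B²
U(h) = 5 + h (U(h) = h + 5 = 5 + h)
(S(m(0, -3)) - 45)*((-1 + U(2)) - 3) = (1*(1 + 1) - 45)*((-1 + (5 + 2)) - 3) = (1*2 - 45)*((-1 + 7) - 3) = (2 - 45)*(6 - 3) = -43*3 = -129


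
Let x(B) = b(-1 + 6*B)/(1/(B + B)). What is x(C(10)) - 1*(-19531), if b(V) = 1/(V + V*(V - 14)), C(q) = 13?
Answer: 48124397/2464 ≈ 19531.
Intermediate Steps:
b(V) = 1/(V + V*(-14 + V))
x(B) = 2*B/((-1 + 6*B)*(-14 + 6*B)) (x(B) = (1/((-1 + 6*B)*(-13 + (-1 + 6*B))))/(1/(B + B)) = (1/((-1 + 6*B)*(-14 + 6*B)))/(1/(2*B)) = (1/((-1 + 6*B)*(-14 + 6*B)))/((1/(2*B))) = (1/((-1 + 6*B)*(-14 + 6*B)))*(2*B) = 2*B/((-1 + 6*B)*(-14 + 6*B)))
x(C(10)) - 1*(-19531) = 13/((-1 + 6*13)*(-7 + 3*13)) - 1*(-19531) = 13/((-1 + 78)*(-7 + 39)) + 19531 = 13/(77*32) + 19531 = 13*(1/77)*(1/32) + 19531 = 13/2464 + 19531 = 48124397/2464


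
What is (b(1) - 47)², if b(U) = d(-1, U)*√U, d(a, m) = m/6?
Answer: 78961/36 ≈ 2193.4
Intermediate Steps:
d(a, m) = m/6 (d(a, m) = m*(⅙) = m/6)
b(U) = U^(3/2)/6 (b(U) = (U/6)*√U = U^(3/2)/6)
(b(1) - 47)² = (1^(3/2)/6 - 47)² = ((⅙)*1 - 47)² = (⅙ - 47)² = (-281/6)² = 78961/36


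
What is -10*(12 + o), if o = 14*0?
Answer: -120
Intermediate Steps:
o = 0
-10*(12 + o) = -10*(12 + 0) = -10*12 = -120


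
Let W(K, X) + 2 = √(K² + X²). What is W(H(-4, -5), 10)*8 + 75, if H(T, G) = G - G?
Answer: 139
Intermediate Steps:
H(T, G) = 0
W(K, X) = -2 + √(K² + X²)
W(H(-4, -5), 10)*8 + 75 = (-2 + √(0² + 10²))*8 + 75 = (-2 + √(0 + 100))*8 + 75 = (-2 + √100)*8 + 75 = (-2 + 10)*8 + 75 = 8*8 + 75 = 64 + 75 = 139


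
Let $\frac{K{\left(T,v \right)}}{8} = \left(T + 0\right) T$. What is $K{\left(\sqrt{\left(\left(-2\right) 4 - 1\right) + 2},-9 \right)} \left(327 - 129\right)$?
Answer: $-11088$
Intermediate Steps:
$K{\left(T,v \right)} = 8 T^{2}$ ($K{\left(T,v \right)} = 8 \left(T + 0\right) T = 8 T T = 8 T^{2}$)
$K{\left(\sqrt{\left(\left(-2\right) 4 - 1\right) + 2},-9 \right)} \left(327 - 129\right) = 8 \left(\sqrt{\left(\left(-2\right) 4 - 1\right) + 2}\right)^{2} \left(327 - 129\right) = 8 \left(\sqrt{\left(-8 - 1\right) + 2}\right)^{2} \cdot 198 = 8 \left(\sqrt{-9 + 2}\right)^{2} \cdot 198 = 8 \left(\sqrt{-7}\right)^{2} \cdot 198 = 8 \left(i \sqrt{7}\right)^{2} \cdot 198 = 8 \left(-7\right) 198 = \left(-56\right) 198 = -11088$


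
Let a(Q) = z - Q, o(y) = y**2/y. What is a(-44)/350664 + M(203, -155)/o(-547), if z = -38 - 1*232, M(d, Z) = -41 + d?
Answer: -28465595/95906604 ≈ -0.29681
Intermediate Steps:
o(y) = y
z = -270 (z = -38 - 232 = -270)
a(Q) = -270 - Q
a(-44)/350664 + M(203, -155)/o(-547) = (-270 - 1*(-44))/350664 + (-41 + 203)/(-547) = (-270 + 44)*(1/350664) + 162*(-1/547) = -226*1/350664 - 162/547 = -113/175332 - 162/547 = -28465595/95906604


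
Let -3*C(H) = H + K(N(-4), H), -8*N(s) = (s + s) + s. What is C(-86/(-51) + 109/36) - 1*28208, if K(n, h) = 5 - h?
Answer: -84629/3 ≈ -28210.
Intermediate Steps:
N(s) = -3*s/8 (N(s) = -((s + s) + s)/8 = -(2*s + s)/8 = -3*s/8)
C(H) = -5/3 (C(H) = -(H + (5 - H))/3 = -⅓*5 = -5/3)
C(-86/(-51) + 109/36) - 1*28208 = -5/3 - 1*28208 = -5/3 - 28208 = -84629/3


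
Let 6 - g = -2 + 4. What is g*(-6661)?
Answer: -26644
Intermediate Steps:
g = 4 (g = 6 - (-2 + 4) = 6 - 1*2 = 6 - 2 = 4)
g*(-6661) = 4*(-6661) = -26644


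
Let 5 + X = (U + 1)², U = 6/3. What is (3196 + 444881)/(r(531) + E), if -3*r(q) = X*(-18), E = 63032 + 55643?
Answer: 64011/16957 ≈ 3.7749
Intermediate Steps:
U = 2 (U = 6*(⅓) = 2)
E = 118675
X = 4 (X = -5 + (2 + 1)² = -5 + 3² = -5 + 9 = 4)
r(q) = 24 (r(q) = -4*(-18)/3 = -⅓*(-72) = 24)
(3196 + 444881)/(r(531) + E) = (3196 + 444881)/(24 + 118675) = 448077/118699 = 448077*(1/118699) = 64011/16957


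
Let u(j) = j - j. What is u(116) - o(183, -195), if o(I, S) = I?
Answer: -183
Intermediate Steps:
u(j) = 0
u(116) - o(183, -195) = 0 - 1*183 = 0 - 183 = -183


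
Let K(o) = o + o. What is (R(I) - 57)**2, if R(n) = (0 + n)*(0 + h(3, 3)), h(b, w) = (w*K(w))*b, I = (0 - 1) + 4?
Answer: 11025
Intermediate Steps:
I = 3 (I = -1 + 4 = 3)
K(o) = 2*o
h(b, w) = 2*b*w**2 (h(b, w) = (w*(2*w))*b = (2*w**2)*b = 2*b*w**2)
R(n) = 54*n (R(n) = (0 + n)*(0 + 2*3*3**2) = n*(0 + 2*3*9) = n*(0 + 54) = n*54 = 54*n)
(R(I) - 57)**2 = (54*3 - 57)**2 = (162 - 57)**2 = 105**2 = 11025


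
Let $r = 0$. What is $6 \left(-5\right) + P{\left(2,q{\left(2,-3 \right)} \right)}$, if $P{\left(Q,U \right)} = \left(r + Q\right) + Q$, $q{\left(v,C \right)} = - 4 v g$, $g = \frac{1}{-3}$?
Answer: $-26$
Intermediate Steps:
$g = - \frac{1}{3} \approx -0.33333$
$q{\left(v,C \right)} = \frac{4 v}{3}$ ($q{\left(v,C \right)} = - 4 v \left(- \frac{1}{3}\right) = \frac{4 v}{3}$)
$P{\left(Q,U \right)} = 2 Q$ ($P{\left(Q,U \right)} = \left(0 + Q\right) + Q = Q + Q = 2 Q$)
$6 \left(-5\right) + P{\left(2,q{\left(2,-3 \right)} \right)} = 6 \left(-5\right) + 2 \cdot 2 = -30 + 4 = -26$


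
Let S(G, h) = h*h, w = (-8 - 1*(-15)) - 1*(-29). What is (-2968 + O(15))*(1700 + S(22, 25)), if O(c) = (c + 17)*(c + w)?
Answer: -3106200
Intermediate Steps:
w = 36 (w = (-8 + 15) + 29 = 7 + 29 = 36)
S(G, h) = h**2
O(c) = (17 + c)*(36 + c) (O(c) = (c + 17)*(c + 36) = (17 + c)*(36 + c))
(-2968 + O(15))*(1700 + S(22, 25)) = (-2968 + (612 + 15**2 + 53*15))*(1700 + 25**2) = (-2968 + (612 + 225 + 795))*(1700 + 625) = (-2968 + 1632)*2325 = -1336*2325 = -3106200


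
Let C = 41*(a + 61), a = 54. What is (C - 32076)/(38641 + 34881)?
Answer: -27361/73522 ≈ -0.37215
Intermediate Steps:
C = 4715 (C = 41*(54 + 61) = 41*115 = 4715)
(C - 32076)/(38641 + 34881) = (4715 - 32076)/(38641 + 34881) = -27361/73522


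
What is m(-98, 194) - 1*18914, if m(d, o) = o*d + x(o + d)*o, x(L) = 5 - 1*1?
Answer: -37150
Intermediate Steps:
x(L) = 4 (x(L) = 5 - 1 = 4)
m(d, o) = 4*o + d*o (m(d, o) = o*d + 4*o = d*o + 4*o = 4*o + d*o)
m(-98, 194) - 1*18914 = 194*(4 - 98) - 1*18914 = 194*(-94) - 18914 = -18236 - 18914 = -37150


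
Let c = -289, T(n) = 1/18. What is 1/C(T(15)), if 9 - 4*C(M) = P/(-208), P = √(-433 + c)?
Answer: 778752/1752553 - 7904*I*√2/1752553 ≈ 0.44435 - 0.0063781*I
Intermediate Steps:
T(n) = 1/18
P = 19*I*√2 (P = √(-433 - 289) = √(-722) = 19*I*√2 ≈ 26.87*I)
C(M) = 9/4 + 19*I*√2/832 (C(M) = 9/4 - 19*I*√2/(4*(-208)) = 9/4 - 19*I*√2*(-1)/(4*208) = 9/4 - (-19)*I*√2/832 = 9/4 + 19*I*√2/832)
1/C(T(15)) = 1/(9/4 + 19*I*√2/832)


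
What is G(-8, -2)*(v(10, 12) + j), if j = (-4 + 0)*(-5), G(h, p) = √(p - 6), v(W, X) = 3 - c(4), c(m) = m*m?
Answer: 14*I*√2 ≈ 19.799*I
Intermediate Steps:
c(m) = m²
v(W, X) = -13 (v(W, X) = 3 - 1*4² = 3 - 1*16 = 3 - 16 = -13)
G(h, p) = √(-6 + p)
j = 20 (j = -4*(-5) = 20)
G(-8, -2)*(v(10, 12) + j) = √(-6 - 2)*(-13 + 20) = √(-8)*7 = (2*I*√2)*7 = 14*I*√2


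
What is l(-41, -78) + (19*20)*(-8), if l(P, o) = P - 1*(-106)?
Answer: -2975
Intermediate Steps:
l(P, o) = 106 + P (l(P, o) = P + 106 = 106 + P)
l(-41, -78) + (19*20)*(-8) = (106 - 41) + (19*20)*(-8) = 65 + 380*(-8) = 65 - 3040 = -2975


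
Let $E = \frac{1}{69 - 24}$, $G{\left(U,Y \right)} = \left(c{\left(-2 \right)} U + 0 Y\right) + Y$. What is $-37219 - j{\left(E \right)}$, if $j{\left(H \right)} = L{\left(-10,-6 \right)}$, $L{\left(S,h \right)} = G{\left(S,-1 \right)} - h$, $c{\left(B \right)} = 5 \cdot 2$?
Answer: $-37124$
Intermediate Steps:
$c{\left(B \right)} = 10$
$G{\left(U,Y \right)} = Y + 10 U$ ($G{\left(U,Y \right)} = \left(10 U + 0 Y\right) + Y = \left(10 U + 0\right) + Y = 10 U + Y = Y + 10 U$)
$E = \frac{1}{45} \approx 0.022222$
$L{\left(S,h \right)} = -1 - h + 10 S$ ($L{\left(S,h \right)} = \left(-1 + 10 S\right) - h = -1 - h + 10 S$)
$j{\left(H \right)} = -95$ ($j{\left(H \right)} = -1 - -6 + 10 \left(-10\right) = -1 + 6 - 100 = -95$)
$-37219 - j{\left(E \right)} = -37219 - -95 = -37219 + 95 = -37124$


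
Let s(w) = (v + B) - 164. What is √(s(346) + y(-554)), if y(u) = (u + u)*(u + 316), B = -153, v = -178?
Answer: √263209 ≈ 513.04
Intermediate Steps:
y(u) = 2*u*(316 + u) (y(u) = (2*u)*(316 + u) = 2*u*(316 + u))
s(w) = -495 (s(w) = (-178 - 153) - 164 = -331 - 164 = -495)
√(s(346) + y(-554)) = √(-495 + 2*(-554)*(316 - 554)) = √(-495 + 2*(-554)*(-238)) = √(-495 + 263704) = √263209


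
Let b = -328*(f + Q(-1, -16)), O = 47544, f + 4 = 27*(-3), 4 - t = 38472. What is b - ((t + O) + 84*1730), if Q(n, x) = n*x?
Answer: -131764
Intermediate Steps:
t = -38468 (t = 4 - 1*38472 = 4 - 38472 = -38468)
f = -85 (f = -4 + 27*(-3) = -4 - 81 = -85)
b = 22632 (b = -328*(-85 - 1*(-16)) = -328*(-85 + 16) = -328*(-69) = 22632)
b - ((t + O) + 84*1730) = 22632 - ((-38468 + 47544) + 84*1730) = 22632 - (9076 + 145320) = 22632 - 1*154396 = 22632 - 154396 = -131764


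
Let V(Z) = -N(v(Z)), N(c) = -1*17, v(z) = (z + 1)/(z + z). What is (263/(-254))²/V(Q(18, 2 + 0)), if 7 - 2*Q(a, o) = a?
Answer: 69169/1096772 ≈ 0.063066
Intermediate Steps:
v(z) = (1 + z)/(2*z) (v(z) = (1 + z)/((2*z)) = (1 + z)*(1/(2*z)) = (1 + z)/(2*z))
N(c) = -17
Q(a, o) = 7/2 - a/2
V(Z) = 17 (V(Z) = -1*(-17) = 17)
(263/(-254))²/V(Q(18, 2 + 0)) = (263/(-254))²/17 = (263*(-1/254))²*(1/17) = (-263/254)²*(1/17) = (69169/64516)*(1/17) = 69169/1096772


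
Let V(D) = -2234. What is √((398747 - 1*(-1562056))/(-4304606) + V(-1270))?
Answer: I*√41403640193595842/4304606 ≈ 47.27*I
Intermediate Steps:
√((398747 - 1*(-1562056))/(-4304606) + V(-1270)) = √((398747 - 1*(-1562056))/(-4304606) - 2234) = √((398747 + 1562056)*(-1/4304606) - 2234) = √(1960803*(-1/4304606) - 2234) = √(-1960803/4304606 - 2234) = √(-9618450607/4304606) = I*√41403640193595842/4304606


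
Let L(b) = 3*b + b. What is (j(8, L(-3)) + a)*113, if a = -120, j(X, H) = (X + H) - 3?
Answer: -14351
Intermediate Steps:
L(b) = 4*b
j(X, H) = -3 + H + X (j(X, H) = (H + X) - 3 = -3 + H + X)
(j(8, L(-3)) + a)*113 = ((-3 + 4*(-3) + 8) - 120)*113 = ((-3 - 12 + 8) - 120)*113 = (-7 - 120)*113 = -127*113 = -14351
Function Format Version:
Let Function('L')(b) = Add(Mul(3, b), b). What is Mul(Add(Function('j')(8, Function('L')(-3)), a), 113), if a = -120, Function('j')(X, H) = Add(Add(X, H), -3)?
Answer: -14351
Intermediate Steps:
Function('L')(b) = Mul(4, b)
Function('j')(X, H) = Add(-3, H, X) (Function('j')(X, H) = Add(Add(H, X), -3) = Add(-3, H, X))
Mul(Add(Function('j')(8, Function('L')(-3)), a), 113) = Mul(Add(Add(-3, Mul(4, -3), 8), -120), 113) = Mul(Add(Add(-3, -12, 8), -120), 113) = Mul(Add(-7, -120), 113) = Mul(-127, 113) = -14351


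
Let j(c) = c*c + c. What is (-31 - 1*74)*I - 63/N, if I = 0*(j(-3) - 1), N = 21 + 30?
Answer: -21/17 ≈ -1.2353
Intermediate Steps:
N = 51
j(c) = c + c² (j(c) = c² + c = c + c²)
I = 0 (I = 0*(-3*(1 - 3) - 1) = 0*(-3*(-2) - 1) = 0*(6 - 1) = 0*5 = 0)
(-31 - 1*74)*I - 63/N = (-31 - 1*74)*0 - 63/51 = (-31 - 74)*0 - 63*1/51 = -105*0 - 21/17 = 0 - 21/17 = -21/17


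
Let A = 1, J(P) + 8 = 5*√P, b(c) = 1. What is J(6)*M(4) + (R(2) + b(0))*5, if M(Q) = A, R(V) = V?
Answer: 7 + 5*√6 ≈ 19.247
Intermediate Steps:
J(P) = -8 + 5*√P
M(Q) = 1
J(6)*M(4) + (R(2) + b(0))*5 = (-8 + 5*√6)*1 + (2 + 1)*5 = (-8 + 5*√6) + 3*5 = (-8 + 5*√6) + 15 = 7 + 5*√6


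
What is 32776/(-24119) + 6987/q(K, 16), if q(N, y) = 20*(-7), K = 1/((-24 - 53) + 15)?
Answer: -173108093/3376660 ≈ -51.266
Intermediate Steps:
K = -1/62 (K = 1/(-77 + 15) = 1/(-62) = -1/62 ≈ -0.016129)
q(N, y) = -140
32776/(-24119) + 6987/q(K, 16) = 32776/(-24119) + 6987/(-140) = 32776*(-1/24119) + 6987*(-1/140) = -32776/24119 - 6987/140 = -173108093/3376660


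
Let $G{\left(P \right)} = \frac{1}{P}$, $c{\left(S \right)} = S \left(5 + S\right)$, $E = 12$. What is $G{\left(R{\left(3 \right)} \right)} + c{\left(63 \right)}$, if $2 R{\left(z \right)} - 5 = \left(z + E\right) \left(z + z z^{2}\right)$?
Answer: $\frac{1949222}{455} \approx 4284.0$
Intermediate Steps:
$R{\left(z \right)} = \frac{5}{2} + \frac{\left(12 + z\right) \left(z + z^{3}\right)}{2}$ ($R{\left(z \right)} = \frac{5}{2} + \frac{\left(z + 12\right) \left(z + z z^{2}\right)}{2} = \frac{5}{2} + \frac{\left(12 + z\right) \left(z + z^{3}\right)}{2}$)
$G{\left(R{\left(3 \right)} \right)} + c{\left(63 \right)} = \frac{1}{\frac{5}{2} + \frac{3^{2}}{2} + \frac{3^{4}}{2} + 6 \cdot 3 + 6 \cdot 3^{3}} + 63 \left(5 + 63\right) = \frac{1}{\frac{5}{2} + \frac{1}{2} \cdot 9 + \frac{1}{2} \cdot 81 + 18 + 6 \cdot 27} + 63 \cdot 68 = \frac{1}{\frac{5}{2} + \frac{9}{2} + \frac{81}{2} + 18 + 162} + 4284 = \frac{1}{\frac{455}{2}} + 4284 = \frac{2}{455} + 4284 = \frac{1949222}{455}$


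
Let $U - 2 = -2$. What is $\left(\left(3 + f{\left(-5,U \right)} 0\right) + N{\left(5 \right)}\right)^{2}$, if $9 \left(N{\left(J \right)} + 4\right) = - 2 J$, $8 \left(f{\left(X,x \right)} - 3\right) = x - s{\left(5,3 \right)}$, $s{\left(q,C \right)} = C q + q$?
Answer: $\frac{361}{81} \approx 4.4568$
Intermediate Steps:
$s{\left(q,C \right)} = q + C q$
$U = 0$ ($U = 2 - 2 = 0$)
$f{\left(X,x \right)} = \frac{1}{2} + \frac{x}{8}$ ($f{\left(X,x \right)} = 3 + \frac{x - 5 \left(1 + 3\right)}{8} = 3 + \frac{x - 5 \cdot 4}{8} = 3 + \frac{x - 20}{8} = 3 + \frac{-20 + x}{8} = 3 + \left(- \frac{5}{2} + \frac{x}{8}\right) = \frac{1}{2} + \frac{x}{8}$)
$N{\left(J \right)} = -4 - \frac{2 J}{9}$ ($N{\left(J \right)} = -4 + \frac{\left(-2\right) J}{9} = -4 - \frac{2 J}{9}$)
$\left(\left(3 + f{\left(-5,U \right)} 0\right) + N{\left(5 \right)}\right)^{2} = \left(\left(3 + \left(\frac{1}{2} + \frac{1}{8} \cdot 0\right) 0\right) - \frac{46}{9}\right)^{2} = \left(\left(3 + \left(\frac{1}{2} + 0\right) 0\right) - \frac{46}{9}\right)^{2} = \left(\left(3 + \frac{1}{2} \cdot 0\right) - \frac{46}{9}\right)^{2} = \left(\left(3 + 0\right) - \frac{46}{9}\right)^{2} = \left(3 - \frac{46}{9}\right)^{2} = \left(- \frac{19}{9}\right)^{2} = \frac{361}{81}$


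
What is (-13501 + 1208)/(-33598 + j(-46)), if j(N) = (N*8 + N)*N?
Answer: 647/766 ≈ 0.84465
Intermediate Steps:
j(N) = 9*N² (j(N) = (8*N + N)*N = (9*N)*N = 9*N²)
(-13501 + 1208)/(-33598 + j(-46)) = (-13501 + 1208)/(-33598 + 9*(-46)²) = -12293/(-33598 + 9*2116) = -12293/(-33598 + 19044) = -12293/(-14554) = -12293*(-1/14554) = 647/766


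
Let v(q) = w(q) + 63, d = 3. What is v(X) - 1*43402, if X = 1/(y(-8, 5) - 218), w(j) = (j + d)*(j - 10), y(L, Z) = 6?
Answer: -1949174851/44944 ≈ -43369.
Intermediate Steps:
w(j) = (-10 + j)*(3 + j) (w(j) = (j + 3)*(j - 10) = (3 + j)*(-10 + j) = (-10 + j)*(3 + j))
X = -1/212 (X = 1/(6 - 218) = 1/(-212) = -1/212 ≈ -0.0047170)
v(q) = 33 + q² - 7*q (v(q) = (-30 + q² - 7*q) + 63 = 33 + q² - 7*q)
v(X) - 1*43402 = (33 + (-1/212)² - 7*(-1/212)) - 1*43402 = (33 + 1/44944 + 7/212) - 43402 = 1484637/44944 - 43402 = -1949174851/44944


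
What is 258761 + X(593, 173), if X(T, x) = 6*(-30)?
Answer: 258581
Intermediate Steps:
X(T, x) = -180
258761 + X(593, 173) = 258761 - 180 = 258581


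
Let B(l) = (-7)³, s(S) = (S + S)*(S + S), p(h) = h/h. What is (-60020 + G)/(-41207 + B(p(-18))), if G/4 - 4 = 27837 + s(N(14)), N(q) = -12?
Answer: -26824/20775 ≈ -1.2912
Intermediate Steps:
p(h) = 1
s(S) = 4*S² (s(S) = (2*S)*(2*S) = 4*S²)
B(l) = -343
G = 113668 (G = 16 + 4*(27837 + 4*(-12)²) = 16 + 4*(27837 + 4*144) = 16 + 4*(27837 + 576) = 16 + 4*28413 = 16 + 113652 = 113668)
(-60020 + G)/(-41207 + B(p(-18))) = (-60020 + 113668)/(-41207 - 343) = 53648/(-41550) = 53648*(-1/41550) = -26824/20775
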